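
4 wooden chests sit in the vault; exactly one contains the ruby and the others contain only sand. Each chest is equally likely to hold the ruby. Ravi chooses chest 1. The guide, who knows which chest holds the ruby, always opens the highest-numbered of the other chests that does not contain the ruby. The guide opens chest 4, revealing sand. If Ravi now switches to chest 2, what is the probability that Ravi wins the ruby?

Condition on the true location of the ruby.
If it is in any of chests 1, 2, and 3 (prior 1/4 each): chest 4 is the highest-numbered option available, probability 1; weight (1/4)·1 = 1/4 each.
If it is in chest 4 (prior 1/4): the guide opened chest 4, so this case is ruled out; weight (1/4)·0 = 0.
The weights sum to 3/4.
So P(the ruby in chest 2 | the guide opened chest 4) = (1/4) / (3/4) = 1/3.

1/3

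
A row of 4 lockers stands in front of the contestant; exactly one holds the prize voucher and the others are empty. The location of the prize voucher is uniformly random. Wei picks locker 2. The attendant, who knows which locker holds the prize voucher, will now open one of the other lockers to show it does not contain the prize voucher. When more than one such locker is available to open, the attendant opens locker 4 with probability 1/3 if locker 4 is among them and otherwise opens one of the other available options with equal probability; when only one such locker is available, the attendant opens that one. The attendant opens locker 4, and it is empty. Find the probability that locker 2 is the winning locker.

Condition on the true location of the prize voucher.
If it is in any of lockers 1, 2, and 3 (prior 1/4 each): locker 4 is available, opened with probability 1/3; weight (1/4)·(1/3) = 1/12 each.
If it is in locker 4 (prior 1/4): the attendant opened locker 4, so this case is ruled out; weight (1/4)·0 = 0.
The weights sum to 1/4.
So P(the prize voucher in locker 2 | the attendant opened locker 4) = (1/12) / (1/4) = 1/3.

1/3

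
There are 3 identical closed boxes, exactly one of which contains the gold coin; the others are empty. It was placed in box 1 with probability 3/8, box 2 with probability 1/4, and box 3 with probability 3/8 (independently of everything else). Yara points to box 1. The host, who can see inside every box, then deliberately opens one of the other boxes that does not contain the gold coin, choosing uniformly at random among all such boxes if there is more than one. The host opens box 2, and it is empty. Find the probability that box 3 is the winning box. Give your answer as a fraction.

2/3

Apply Bayes' rule, conditioning on where the gold coin actually is.
If it is in box 1 (prior 3/8): the host has 2 equally likely choices, so probability 1/2; weight (3/8)·(1/2) = 3/16.
If it is in box 2 (prior 1/4): the host opened box 2, so this case is ruled out; weight (1/4)·0 = 0.
If it is in box 3 (prior 3/8): the host has no choice, probability 1; weight (3/8)·1 = 3/8.
The weights sum to 9/16.
So P(the gold coin in box 3 | the host opened box 2) = (3/8) / (9/16) = 2/3.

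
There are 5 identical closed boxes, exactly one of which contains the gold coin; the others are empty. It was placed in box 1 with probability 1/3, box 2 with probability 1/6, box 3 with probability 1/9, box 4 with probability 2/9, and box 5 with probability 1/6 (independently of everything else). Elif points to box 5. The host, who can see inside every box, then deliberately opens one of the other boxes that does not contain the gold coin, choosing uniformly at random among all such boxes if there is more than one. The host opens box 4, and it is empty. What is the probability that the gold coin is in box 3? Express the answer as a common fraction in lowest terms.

Consider each possible location of the gold coin in turn.
If it is in box 1 (prior 1/3): the host has 3 equally likely choices, so probability 1/3; weight (1/3)·(1/3) = 1/9.
If it is in box 2 (prior 1/6): the host has 3 equally likely choices, so probability 1/3; weight (1/6)·(1/3) = 1/18.
If it is in box 3 (prior 1/9): the host has 3 equally likely choices, so probability 1/3; weight (1/9)·(1/3) = 1/27.
If it is in box 4 (prior 2/9): the host opened box 4, so this case is ruled out; weight (2/9)·0 = 0.
If it is in box 5 (prior 1/6): the host has 4 equally likely choices, so probability 1/4; weight (1/6)·(1/4) = 1/24.
The weights sum to 53/216.
So P(the gold coin in box 3 | the host opened box 4) = (1/27) / (53/216) = 8/53.

8/53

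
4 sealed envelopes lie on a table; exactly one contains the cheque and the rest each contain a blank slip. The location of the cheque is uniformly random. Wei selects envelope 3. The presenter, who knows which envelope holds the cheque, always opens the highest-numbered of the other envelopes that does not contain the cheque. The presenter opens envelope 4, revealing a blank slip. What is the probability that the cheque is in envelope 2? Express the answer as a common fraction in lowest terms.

Condition on the true location of the cheque.
If it is in any of envelopes 1, 2, and 3 (prior 1/4 each): envelope 4 is the highest-numbered option available, probability 1; weight (1/4)·1 = 1/4 each.
If it is in envelope 4 (prior 1/4): the presenter opened envelope 4, so this case is ruled out; weight (1/4)·0 = 0.
The weights sum to 3/4.
So P(the cheque in envelope 2 | the presenter opened envelope 4) = (1/4) / (3/4) = 1/3.

1/3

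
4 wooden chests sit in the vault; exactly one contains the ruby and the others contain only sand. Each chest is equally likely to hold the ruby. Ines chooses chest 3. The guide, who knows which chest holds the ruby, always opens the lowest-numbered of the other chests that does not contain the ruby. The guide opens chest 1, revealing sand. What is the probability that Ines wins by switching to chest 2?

1/3

Condition on the true location of the ruby.
If it is in chest 1 (prior 1/4): the guide opened chest 1, so this case is ruled out; weight (1/4)·0 = 0.
If it is in any of chests 2, 3, and 4 (prior 1/4 each): chest 1 is the lowest-numbered option available, probability 1; weight (1/4)·1 = 1/4 each.
The weights sum to 3/4.
So P(the ruby in chest 2 | the guide opened chest 1) = (1/4) / (3/4) = 1/3.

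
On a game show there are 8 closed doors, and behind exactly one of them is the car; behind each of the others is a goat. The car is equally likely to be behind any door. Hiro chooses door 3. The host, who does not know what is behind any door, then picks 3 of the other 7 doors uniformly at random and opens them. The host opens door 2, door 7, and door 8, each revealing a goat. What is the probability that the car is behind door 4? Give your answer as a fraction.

1/5

Consider each possible location of the car in turn.
If it is behind any of doors 1, 3, 4, 5, and 6 (prior 1/8 each): the host picks exactly this set with probability 1/35 regardless, and none is the prize; weight (1/8)·(1/35) = 1/280 each.
If it is behind any of doors 2, 7, and 8 (prior 1/8 each): that door was opened and seen not to hold the prize — ruled out; weight (1/8)·0 = 0 each.
The weights sum to 1/56.
So P(the car behind door 4 | the host opened door 2, door 7, and door 8) = (1/280) / (1/56) = 1/5.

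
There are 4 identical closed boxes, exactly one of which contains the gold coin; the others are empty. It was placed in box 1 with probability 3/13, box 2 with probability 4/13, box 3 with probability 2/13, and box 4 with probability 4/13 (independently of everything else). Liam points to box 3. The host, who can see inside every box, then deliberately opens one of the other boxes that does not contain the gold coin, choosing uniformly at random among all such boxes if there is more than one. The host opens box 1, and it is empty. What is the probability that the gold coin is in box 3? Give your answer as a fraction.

Apply Bayes' rule, conditioning on where the gold coin actually is.
If it is in box 1 (prior 3/13): the host opened box 1, so this case is ruled out; weight (3/13)·0 = 0.
If it is in either of boxes 2 and 4 (prior 4/13 each): the host has 2 equally likely choices, so probability 1/2; weight (4/13)·(1/2) = 2/13 each.
If it is in box 3 (prior 2/13): the host has 3 equally likely choices, so probability 1/3; weight (2/13)·(1/3) = 2/39.
The weights sum to 14/39.
So P(the gold coin in box 3 | the host opened box 1) = (2/39) / (14/39) = 1/7.

1/7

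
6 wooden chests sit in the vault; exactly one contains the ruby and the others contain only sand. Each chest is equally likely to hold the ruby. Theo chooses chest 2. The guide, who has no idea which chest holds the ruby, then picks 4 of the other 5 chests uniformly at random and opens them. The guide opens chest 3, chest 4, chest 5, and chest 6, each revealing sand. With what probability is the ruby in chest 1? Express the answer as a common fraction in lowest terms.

1/2

Because the guide chose which chests to open without knowing where the ruby is, the choice is independent of the prize location. Learning that none of the 4 opened chests holds the ruby simply rules out those 4 locations and leaves the remaining 2 chests still equally likely by symmetry.
So P(the ruby in chest 1) = 1/2.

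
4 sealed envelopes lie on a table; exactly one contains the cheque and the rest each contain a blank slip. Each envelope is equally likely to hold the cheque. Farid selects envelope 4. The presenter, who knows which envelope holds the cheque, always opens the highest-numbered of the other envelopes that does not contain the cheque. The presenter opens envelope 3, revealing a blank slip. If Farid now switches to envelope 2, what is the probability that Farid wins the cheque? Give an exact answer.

Consider each possible location of the cheque in turn.
If it is in any of envelopes 1, 2, and 4 (prior 1/4 each): envelope 3 is the highest-numbered option available, probability 1; weight (1/4)·1 = 1/4 each.
If it is in envelope 3 (prior 1/4): the presenter opened envelope 3, so this case is ruled out; weight (1/4)·0 = 0.
The weights sum to 3/4.
So P(the cheque in envelope 2 | the presenter opened envelope 3) = (1/4) / (3/4) = 1/3.

1/3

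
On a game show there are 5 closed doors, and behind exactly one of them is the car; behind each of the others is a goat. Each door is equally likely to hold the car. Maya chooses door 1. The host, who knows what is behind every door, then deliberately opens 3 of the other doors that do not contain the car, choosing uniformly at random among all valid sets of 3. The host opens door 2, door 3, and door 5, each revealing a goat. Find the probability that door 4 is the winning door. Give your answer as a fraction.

4/5

Apply Bayes' rule, conditioning on where the car actually is.
If it is behind door 1 (prior 1/5): the host has 4 equally likely choices, so probability 1/4; weight (1/5)·(1/4) = 1/20.
If it is behind any of doors 2, 3, and 5 (prior 1/5 each): that door was opened and seen not to hold the prize — ruled out; weight (1/5)·0 = 0 each.
If it is behind door 4 (prior 1/5): the host has no choice, probability 1; weight (1/5)·1 = 1/5.
The weights sum to 1/4.
So P(the car behind door 4 | the host opened door 2, door 3, and door 5) = (1/5) / (1/4) = 4/5.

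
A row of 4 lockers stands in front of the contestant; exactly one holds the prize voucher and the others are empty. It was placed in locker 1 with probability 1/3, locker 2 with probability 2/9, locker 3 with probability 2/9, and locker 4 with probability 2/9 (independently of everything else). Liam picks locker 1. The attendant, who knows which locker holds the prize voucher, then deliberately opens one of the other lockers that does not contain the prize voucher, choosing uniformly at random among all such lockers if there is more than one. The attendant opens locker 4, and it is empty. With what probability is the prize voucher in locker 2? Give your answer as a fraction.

1/3

Apply Bayes' rule, conditioning on where the prize voucher actually is.
If it is in locker 1 (prior 1/3): the attendant has 3 equally likely choices, so probability 1/3; weight (1/3)·(1/3) = 1/9.
If it is in either of lockers 2 and 3 (prior 2/9 each): the attendant has 2 equally likely choices, so probability 1/2; weight (2/9)·(1/2) = 1/9 each.
If it is in locker 4 (prior 2/9): the attendant opened locker 4, so this case is ruled out; weight (2/9)·0 = 0.
The weights sum to 1/3.
So P(the prize voucher in locker 2 | the attendant opened locker 4) = (1/9) / (1/3) = 1/3.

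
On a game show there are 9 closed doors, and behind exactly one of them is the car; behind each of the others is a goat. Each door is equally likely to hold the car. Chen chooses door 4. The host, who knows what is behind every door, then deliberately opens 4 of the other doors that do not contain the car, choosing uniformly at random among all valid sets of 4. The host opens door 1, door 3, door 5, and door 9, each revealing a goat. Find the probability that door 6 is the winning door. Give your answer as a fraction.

Consider each possible location of the car in turn.
If it is behind any of doors 1, 3, 5, and 9 (prior 1/9 each): that door was opened and seen not to hold the prize — ruled out; weight (1/9)·0 = 0 each.
If it is behind any of doors 2, 6, 7, and 8 (prior 1/9 each): the host has 35 equally likely choices, so probability 1/35; weight (1/9)·(1/35) = 1/315 each.
If it is behind door 4 (prior 1/9): the host has 70 equally likely choices, so probability 1/70; weight (1/9)·(1/70) = 1/630.
The weights sum to 1/70.
So P(the car behind door 6 | the host opened door 1, door 3, door 5, and door 9) = (1/315) / (1/70) = 2/9.

2/9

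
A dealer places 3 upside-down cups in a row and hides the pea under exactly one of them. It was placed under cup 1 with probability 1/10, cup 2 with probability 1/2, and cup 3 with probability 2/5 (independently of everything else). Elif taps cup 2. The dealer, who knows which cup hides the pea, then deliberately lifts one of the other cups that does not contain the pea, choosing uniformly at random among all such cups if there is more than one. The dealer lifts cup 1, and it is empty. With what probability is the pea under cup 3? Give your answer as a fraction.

8/13

Consider each possible location of the pea in turn.
If it is under cup 1 (prior 1/10): the dealer opened cup 1, so this case is ruled out; weight (1/10)·0 = 0.
If it is under cup 2 (prior 1/2): the dealer has 2 equally likely choices, so probability 1/2; weight (1/2)·(1/2) = 1/4.
If it is under cup 3 (prior 2/5): the dealer has no choice, probability 1; weight (2/5)·1 = 2/5.
The weights sum to 13/20.
So P(the pea under cup 3 | the dealer opened cup 1) = (2/5) / (13/20) = 8/13.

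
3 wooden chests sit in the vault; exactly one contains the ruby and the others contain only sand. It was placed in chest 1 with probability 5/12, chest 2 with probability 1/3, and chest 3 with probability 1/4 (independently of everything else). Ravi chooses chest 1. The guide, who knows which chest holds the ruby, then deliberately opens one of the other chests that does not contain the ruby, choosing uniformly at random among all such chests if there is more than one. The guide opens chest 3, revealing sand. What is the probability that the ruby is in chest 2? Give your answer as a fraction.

8/13

Condition on the true location of the ruby.
If it is in chest 1 (prior 5/12): the guide has 2 equally likely choices, so probability 1/2; weight (5/12)·(1/2) = 5/24.
If it is in chest 2 (prior 1/3): the guide has no choice, probability 1; weight (1/3)·1 = 1/3.
If it is in chest 3 (prior 1/4): the guide opened chest 3, so this case is ruled out; weight (1/4)·0 = 0.
The weights sum to 13/24.
So P(the ruby in chest 2 | the guide opened chest 3) = (1/3) / (13/24) = 8/13.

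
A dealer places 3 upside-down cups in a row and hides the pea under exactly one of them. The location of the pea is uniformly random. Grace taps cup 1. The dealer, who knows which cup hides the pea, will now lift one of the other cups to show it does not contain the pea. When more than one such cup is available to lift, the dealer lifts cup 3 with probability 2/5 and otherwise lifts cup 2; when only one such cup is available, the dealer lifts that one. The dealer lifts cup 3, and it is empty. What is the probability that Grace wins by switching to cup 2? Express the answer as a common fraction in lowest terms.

5/7

Apply Bayes' rule, conditioning on where the pea actually is.
If it is under cup 1 (prior 1/3): cup 3 is available, opened with probability 2/5; weight (1/3)·(2/5) = 2/15.
If it is under cup 2 (prior 1/3): only cup 3 is available, probability 1; weight (1/3)·1 = 1/3.
If it is under cup 3 (prior 1/3): the dealer opened cup 3, so this case is ruled out; weight (1/3)·0 = 0.
The weights sum to 7/15.
So P(the pea under cup 2 | the dealer opened cup 3) = (1/3) / (7/15) = 5/7.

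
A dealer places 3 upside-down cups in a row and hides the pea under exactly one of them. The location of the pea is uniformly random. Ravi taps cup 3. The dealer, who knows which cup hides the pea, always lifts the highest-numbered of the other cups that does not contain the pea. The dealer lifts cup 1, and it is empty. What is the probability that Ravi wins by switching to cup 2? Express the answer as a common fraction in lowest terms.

Condition on the true location of the pea.
If it is under cup 1 (prior 1/3): the dealer opened cup 1, so this case is ruled out; weight (1/3)·0 = 0.
If it is under cup 2 (prior 1/3): cup 1 is the highest-numbered option available, probability 1; weight (1/3)·1 = 1/3.
If it is under cup 3 (prior 1/3): the dealer would have opened cup 2 instead, probability 0; weight (1/3)·0 = 0.
The weights sum to 1/3.
So P(the pea under cup 2 | the dealer opened cup 1) = (1/3) / (1/3) = 1.

1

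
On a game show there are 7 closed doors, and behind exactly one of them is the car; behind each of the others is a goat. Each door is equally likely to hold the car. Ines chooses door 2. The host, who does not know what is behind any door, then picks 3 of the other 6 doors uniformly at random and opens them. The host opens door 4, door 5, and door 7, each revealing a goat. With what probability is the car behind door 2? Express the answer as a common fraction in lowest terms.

Because the host chose which doors to open without knowing where the car is, the choice is independent of the prize location. Learning that none of the 3 opened doors holds the car simply rules out those 3 locations and leaves the remaining 4 doors still equally likely by symmetry.
So P(the car behind door 2) = 1/4.

1/4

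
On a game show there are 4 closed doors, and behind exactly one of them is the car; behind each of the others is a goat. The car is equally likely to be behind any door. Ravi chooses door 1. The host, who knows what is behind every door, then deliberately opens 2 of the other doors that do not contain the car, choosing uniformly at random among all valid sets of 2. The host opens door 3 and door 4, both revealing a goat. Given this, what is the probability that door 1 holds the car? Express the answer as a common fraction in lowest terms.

1/4

Consider each possible location of the car in turn.
If it is behind door 1 (prior 1/4): the host has 3 equally likely choices, so probability 1/3; weight (1/4)·(1/3) = 1/12.
If it is behind door 2 (prior 1/4): the host has no choice, probability 1; weight (1/4)·1 = 1/4.
If it is behind either of doors 3 and 4 (prior 1/4 each): that door was opened and seen not to hold the prize — ruled out; weight (1/4)·0 = 0 each.
The weights sum to 1/3.
So P(the car behind door 1 | the host opened door 3 and door 4) = (1/12) / (1/3) = 1/4.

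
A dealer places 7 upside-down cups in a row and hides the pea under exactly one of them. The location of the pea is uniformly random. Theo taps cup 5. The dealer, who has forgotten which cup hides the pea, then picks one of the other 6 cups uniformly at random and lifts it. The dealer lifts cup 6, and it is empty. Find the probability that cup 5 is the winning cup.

Consider each possible location of the pea in turn.
If it is under any of cups 1, 2, 3, 4, 5, and 7 (prior 1/7 each): the dealer picks cup 6 with probability 1/6 regardless, and it is not the prize; weight (1/7)·(1/6) = 1/42 each.
If it is under cup 6 (prior 1/7): the dealer opened cup 6, so this case is ruled out; weight (1/7)·0 = 0.
The weights sum to 1/7.
So P(the pea under cup 5 | the dealer opened cup 6) = (1/42) / (1/7) = 1/6.

1/6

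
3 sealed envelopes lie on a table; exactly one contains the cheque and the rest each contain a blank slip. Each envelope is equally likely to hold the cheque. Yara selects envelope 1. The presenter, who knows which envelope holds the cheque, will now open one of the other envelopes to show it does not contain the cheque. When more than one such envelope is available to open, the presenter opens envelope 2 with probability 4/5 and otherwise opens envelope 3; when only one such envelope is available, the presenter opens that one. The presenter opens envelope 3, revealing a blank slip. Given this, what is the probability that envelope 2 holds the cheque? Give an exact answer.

Apply Bayes' rule, conditioning on where the cheque actually is.
If it is in envelope 1 (prior 1/3): envelope 2 is available but not opened, probability 1/5; weight (1/3)·(1/5) = 1/15.
If it is in envelope 2 (prior 1/3): only envelope 3 is available, probability 1; weight (1/3)·1 = 1/3.
If it is in envelope 3 (prior 1/3): the presenter opened envelope 3, so this case is ruled out; weight (1/3)·0 = 0.
The weights sum to 2/5.
So P(the cheque in envelope 2 | the presenter opened envelope 3) = (1/3) / (2/5) = 5/6.

5/6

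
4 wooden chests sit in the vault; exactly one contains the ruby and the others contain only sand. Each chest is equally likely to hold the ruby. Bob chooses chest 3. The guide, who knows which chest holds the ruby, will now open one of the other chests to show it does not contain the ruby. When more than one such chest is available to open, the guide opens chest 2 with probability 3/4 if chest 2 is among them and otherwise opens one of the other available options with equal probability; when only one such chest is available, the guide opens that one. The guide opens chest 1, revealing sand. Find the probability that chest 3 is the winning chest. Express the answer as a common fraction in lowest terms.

Condition on the true location of the ruby.
If it is in chest 1 (prior 1/4): the guide opened chest 1, so this case is ruled out; weight (1/4)·0 = 0.
If it is in chest 2 (prior 1/4): chest 2 holds the prize so is unavailable; the guide chooses uniformly among the 2 others, probability 1/2; weight (1/4)·(1/2) = 1/8.
If it is in chest 3 (prior 1/4): chest 2 is available but not opened; chest 1 gets probability (1 − 3/4)/2 = 1/8; weight (1/4)·(1/8) = 1/32.
If it is in chest 4 (prior 1/4): chest 2 is available but not opened, probability 1/4; weight (1/4)·(1/4) = 1/16.
The weights sum to 7/32.
So P(the ruby in chest 3 | the guide opened chest 1) = (1/32) / (7/32) = 1/7.

1/7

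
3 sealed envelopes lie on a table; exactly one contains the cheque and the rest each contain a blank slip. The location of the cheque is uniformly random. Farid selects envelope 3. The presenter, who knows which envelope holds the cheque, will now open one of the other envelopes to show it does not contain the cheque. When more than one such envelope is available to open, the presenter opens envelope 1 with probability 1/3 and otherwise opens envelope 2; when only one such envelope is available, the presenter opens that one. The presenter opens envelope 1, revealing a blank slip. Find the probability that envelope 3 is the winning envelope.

Condition on the true location of the cheque.
If it is in envelope 1 (prior 1/3): the presenter opened envelope 1, so this case is ruled out; weight (1/3)·0 = 0.
If it is in envelope 2 (prior 1/3): only envelope 1 is available, probability 1; weight (1/3)·1 = 1/3.
If it is in envelope 3 (prior 1/3): envelope 1 is available, opened with probability 1/3; weight (1/3)·(1/3) = 1/9.
The weights sum to 4/9.
So P(the cheque in envelope 3 | the presenter opened envelope 1) = (1/9) / (4/9) = 1/4.

1/4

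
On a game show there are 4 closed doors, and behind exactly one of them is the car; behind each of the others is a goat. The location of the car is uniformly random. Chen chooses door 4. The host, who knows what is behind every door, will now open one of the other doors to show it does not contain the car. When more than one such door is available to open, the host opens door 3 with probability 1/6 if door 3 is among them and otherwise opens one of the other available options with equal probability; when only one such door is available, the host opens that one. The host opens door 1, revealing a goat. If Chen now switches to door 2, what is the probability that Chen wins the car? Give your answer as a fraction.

Condition on the true location of the car.
If it is behind door 1 (prior 1/4): the host opened door 1, so this case is ruled out; weight (1/4)·0 = 0.
If it is behind door 2 (prior 1/4): door 3 is available but not opened, probability 5/6; weight (1/4)·(5/6) = 5/24.
If it is behind door 3 (prior 1/4): door 3 holds the prize so is unavailable; the host chooses uniformly among the 2 others, probability 1/2; weight (1/4)·(1/2) = 1/8.
If it is behind door 4 (prior 1/4): door 3 is available but not opened; door 1 gets probability (1 − 1/6)/2 = 5/12; weight (1/4)·(5/12) = 5/48.
The weights sum to 7/16.
So P(the car behind door 2 | the host opened door 1) = (5/24) / (7/16) = 10/21.

10/21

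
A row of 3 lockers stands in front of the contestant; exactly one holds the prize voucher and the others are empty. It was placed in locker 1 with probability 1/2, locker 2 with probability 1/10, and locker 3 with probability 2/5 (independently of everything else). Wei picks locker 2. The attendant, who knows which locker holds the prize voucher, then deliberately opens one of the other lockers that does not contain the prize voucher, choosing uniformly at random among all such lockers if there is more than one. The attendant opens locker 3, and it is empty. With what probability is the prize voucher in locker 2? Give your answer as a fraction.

Condition on the true location of the prize voucher.
If it is in locker 1 (prior 1/2): the attendant has no choice, probability 1; weight (1/2)·1 = 1/2.
If it is in locker 2 (prior 1/10): the attendant has 2 equally likely choices, so probability 1/2; weight (1/10)·(1/2) = 1/20.
If it is in locker 3 (prior 2/5): the attendant opened locker 3, so this case is ruled out; weight (2/5)·0 = 0.
The weights sum to 11/20.
So P(the prize voucher in locker 2 | the attendant opened locker 3) = (1/20) / (11/20) = 1/11.

1/11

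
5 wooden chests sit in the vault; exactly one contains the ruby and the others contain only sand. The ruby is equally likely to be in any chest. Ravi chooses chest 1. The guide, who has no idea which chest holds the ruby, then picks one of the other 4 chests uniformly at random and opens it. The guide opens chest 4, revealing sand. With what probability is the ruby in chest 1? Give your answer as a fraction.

Condition on the true location of the ruby.
If it is in any of chests 1, 2, 3, and 5 (prior 1/5 each): the guide picks chest 4 with probability 1/4 regardless, and it is not the prize; weight (1/5)·(1/4) = 1/20 each.
If it is in chest 4 (prior 1/5): the guide opened chest 4, so this case is ruled out; weight (1/5)·0 = 0.
The weights sum to 1/5.
So P(the ruby in chest 1 | the guide opened chest 4) = (1/20) / (1/5) = 1/4.

1/4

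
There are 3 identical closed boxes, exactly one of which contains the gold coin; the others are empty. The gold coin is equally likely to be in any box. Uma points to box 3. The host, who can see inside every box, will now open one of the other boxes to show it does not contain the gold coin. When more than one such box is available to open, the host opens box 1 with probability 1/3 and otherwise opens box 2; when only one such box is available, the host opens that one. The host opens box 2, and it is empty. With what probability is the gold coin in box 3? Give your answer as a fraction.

2/5

Apply Bayes' rule, conditioning on where the gold coin actually is.
If it is in box 1 (prior 1/3): only box 2 is available, probability 1; weight (1/3)·1 = 1/3.
If it is in box 2 (prior 1/3): the host opened box 2, so this case is ruled out; weight (1/3)·0 = 0.
If it is in box 3 (prior 1/3): box 1 is available but not opened, probability 2/3; weight (1/3)·(2/3) = 2/9.
The weights sum to 5/9.
So P(the gold coin in box 3 | the host opened box 2) = (2/9) / (5/9) = 2/5.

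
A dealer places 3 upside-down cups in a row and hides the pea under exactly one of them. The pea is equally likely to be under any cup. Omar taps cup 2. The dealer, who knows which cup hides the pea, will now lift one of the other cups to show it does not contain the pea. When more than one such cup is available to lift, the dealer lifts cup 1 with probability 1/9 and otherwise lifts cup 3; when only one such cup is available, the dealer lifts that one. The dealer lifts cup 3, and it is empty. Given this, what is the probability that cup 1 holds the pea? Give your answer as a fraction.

9/17

Condition on the true location of the pea.
If it is under cup 1 (prior 1/3): only cup 3 is available, probability 1; weight (1/3)·1 = 1/3.
If it is under cup 2 (prior 1/3): cup 1 is available but not opened, probability 8/9; weight (1/3)·(8/9) = 8/27.
If it is under cup 3 (prior 1/3): the dealer opened cup 3, so this case is ruled out; weight (1/3)·0 = 0.
The weights sum to 17/27.
So P(the pea under cup 1 | the dealer opened cup 3) = (1/3) / (17/27) = 9/17.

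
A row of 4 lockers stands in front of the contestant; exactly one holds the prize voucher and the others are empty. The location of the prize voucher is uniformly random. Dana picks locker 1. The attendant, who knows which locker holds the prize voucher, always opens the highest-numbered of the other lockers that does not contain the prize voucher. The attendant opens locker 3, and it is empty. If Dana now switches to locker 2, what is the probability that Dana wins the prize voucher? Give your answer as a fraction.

0

Apply Bayes' rule, conditioning on where the prize voucher actually is.
If it is in either of lockers 1 and 2 (prior 1/4 each): the attendant would have opened locker 4 instead, probability 0; weight (1/4)·0 = 0 each.
If it is in locker 3 (prior 1/4): the attendant opened locker 3, so this case is ruled out; weight (1/4)·0 = 0.
If it is in locker 4 (prior 1/4): locker 3 is the highest-numbered option available, probability 1; weight (1/4)·1 = 1/4.
The weights sum to 1/4.
So P(the prize voucher in locker 2 | the attendant opened locker 3) = 0 / (1/4) = 0.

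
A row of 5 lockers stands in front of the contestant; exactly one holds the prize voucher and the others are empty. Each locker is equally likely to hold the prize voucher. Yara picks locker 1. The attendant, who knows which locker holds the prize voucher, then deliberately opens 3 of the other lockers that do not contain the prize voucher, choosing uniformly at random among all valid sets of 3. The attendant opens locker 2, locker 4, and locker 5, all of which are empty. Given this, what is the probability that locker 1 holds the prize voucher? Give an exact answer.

1/5

Apply Bayes' rule, conditioning on where the prize voucher actually is.
If it is in locker 1 (prior 1/5): the attendant has 4 equally likely choices, so probability 1/4; weight (1/5)·(1/4) = 1/20.
If it is in any of lockers 2, 4, and 5 (prior 1/5 each): that locker was opened and seen not to hold the prize — ruled out; weight (1/5)·0 = 0 each.
If it is in locker 3 (prior 1/5): the attendant has no choice, probability 1; weight (1/5)·1 = 1/5.
The weights sum to 1/4.
So P(the prize voucher in locker 1 | the attendant opened locker 2, locker 4, and locker 5) = (1/20) / (1/4) = 1/5.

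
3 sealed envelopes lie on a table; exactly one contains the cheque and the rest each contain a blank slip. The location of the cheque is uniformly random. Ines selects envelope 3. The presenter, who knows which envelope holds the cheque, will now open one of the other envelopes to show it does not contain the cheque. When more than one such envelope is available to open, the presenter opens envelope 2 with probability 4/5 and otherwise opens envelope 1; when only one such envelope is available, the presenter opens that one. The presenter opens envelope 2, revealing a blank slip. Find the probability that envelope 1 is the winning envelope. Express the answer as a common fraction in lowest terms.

Consider each possible location of the cheque in turn.
If it is in envelope 1 (prior 1/3): only envelope 2 is available, probability 1; weight (1/3)·1 = 1/3.
If it is in envelope 2 (prior 1/3): the presenter opened envelope 2, so this case is ruled out; weight (1/3)·0 = 0.
If it is in envelope 3 (prior 1/3): envelope 2 is available, opened with probability 4/5; weight (1/3)·(4/5) = 4/15.
The weights sum to 3/5.
So P(the cheque in envelope 1 | the presenter opened envelope 2) = (1/3) / (3/5) = 5/9.

5/9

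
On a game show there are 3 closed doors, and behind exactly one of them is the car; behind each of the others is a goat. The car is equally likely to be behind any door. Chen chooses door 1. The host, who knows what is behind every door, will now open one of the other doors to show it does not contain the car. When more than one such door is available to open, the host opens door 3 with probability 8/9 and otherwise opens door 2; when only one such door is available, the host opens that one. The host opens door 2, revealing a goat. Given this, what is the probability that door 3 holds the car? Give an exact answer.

9/10

Consider each possible location of the car in turn.
If it is behind door 1 (prior 1/3): door 3 is available but not opened, probability 1/9; weight (1/3)·(1/9) = 1/27.
If it is behind door 2 (prior 1/3): the host opened door 2, so this case is ruled out; weight (1/3)·0 = 0.
If it is behind door 3 (prior 1/3): only door 2 is available, probability 1; weight (1/3)·1 = 1/3.
The weights sum to 10/27.
So P(the car behind door 3 | the host opened door 2) = (1/3) / (10/27) = 9/10.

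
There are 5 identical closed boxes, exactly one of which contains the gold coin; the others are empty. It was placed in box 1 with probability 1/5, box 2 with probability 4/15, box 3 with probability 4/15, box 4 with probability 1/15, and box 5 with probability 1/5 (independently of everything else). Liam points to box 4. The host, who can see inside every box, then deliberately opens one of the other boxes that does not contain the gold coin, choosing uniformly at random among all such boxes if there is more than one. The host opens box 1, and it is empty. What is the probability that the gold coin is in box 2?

16/47

Condition on the true location of the gold coin.
If it is in box 1 (prior 1/5): the host opened box 1, so this case is ruled out; weight (1/5)·0 = 0.
If it is in either of boxes 2 and 3 (prior 4/15 each): the host has 3 equally likely choices, so probability 1/3; weight (4/15)·(1/3) = 4/45 each.
If it is in box 4 (prior 1/15): the host has 4 equally likely choices, so probability 1/4; weight (1/15)·(1/4) = 1/60.
If it is in box 5 (prior 1/5): the host has 3 equally likely choices, so probability 1/3; weight (1/5)·(1/3) = 1/15.
The weights sum to 47/180.
So P(the gold coin in box 2 | the host opened box 1) = (4/45) / (47/180) = 16/47.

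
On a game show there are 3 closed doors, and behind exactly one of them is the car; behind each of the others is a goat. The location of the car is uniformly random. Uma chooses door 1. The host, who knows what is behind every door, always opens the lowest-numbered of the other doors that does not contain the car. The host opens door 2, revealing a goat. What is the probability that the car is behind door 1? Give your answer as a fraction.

Consider each possible location of the car in turn.
If it is behind either of doors 1 and 3 (prior 1/3 each): door 2 is the lowest-numbered option available, probability 1; weight (1/3)·1 = 1/3 each.
If it is behind door 2 (prior 1/3): the host opened door 2, so this case is ruled out; weight (1/3)·0 = 0.
The weights sum to 2/3.
So P(the car behind door 1 | the host opened door 2) = (1/3) / (2/3) = 1/2.

1/2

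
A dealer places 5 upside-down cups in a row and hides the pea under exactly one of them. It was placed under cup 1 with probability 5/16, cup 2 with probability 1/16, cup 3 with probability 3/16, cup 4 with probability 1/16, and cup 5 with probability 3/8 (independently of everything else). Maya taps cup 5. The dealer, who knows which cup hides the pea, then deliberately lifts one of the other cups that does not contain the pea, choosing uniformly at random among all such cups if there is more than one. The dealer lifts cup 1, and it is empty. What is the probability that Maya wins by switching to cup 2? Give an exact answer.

2/19

Apply Bayes' rule, conditioning on where the pea actually is.
If it is under cup 1 (prior 5/16): the dealer opened cup 1, so this case is ruled out; weight (5/16)·0 = 0.
If it is under either of cups 2 and 4 (prior 1/16 each): the dealer has 3 equally likely choices, so probability 1/3; weight (1/16)·(1/3) = 1/48 each.
If it is under cup 3 (prior 3/16): the dealer has 3 equally likely choices, so probability 1/3; weight (3/16)·(1/3) = 1/16.
If it is under cup 5 (prior 3/8): the dealer has 4 equally likely choices, so probability 1/4; weight (3/8)·(1/4) = 3/32.
The weights sum to 19/96.
So P(the pea under cup 2 | the dealer opened cup 1) = (1/48) / (19/96) = 2/19.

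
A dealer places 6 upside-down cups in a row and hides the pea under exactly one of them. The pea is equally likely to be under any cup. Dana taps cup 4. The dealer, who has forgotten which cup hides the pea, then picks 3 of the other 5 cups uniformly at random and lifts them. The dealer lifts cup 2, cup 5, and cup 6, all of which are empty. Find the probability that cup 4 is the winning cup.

1/3

Consider each possible location of the pea in turn.
If it is under any of cups 1, 3, and 4 (prior 1/6 each): the dealer picks exactly this set with probability 1/10 regardless, and none is the prize; weight (1/6)·(1/10) = 1/60 each.
If it is under any of cups 2, 5, and 6 (prior 1/6 each): that cup was opened and seen not to hold the prize — ruled out; weight (1/6)·0 = 0 each.
The weights sum to 1/20.
So P(the pea under cup 4 | the dealer opened cup 2, cup 5, and cup 6) = (1/60) / (1/20) = 1/3.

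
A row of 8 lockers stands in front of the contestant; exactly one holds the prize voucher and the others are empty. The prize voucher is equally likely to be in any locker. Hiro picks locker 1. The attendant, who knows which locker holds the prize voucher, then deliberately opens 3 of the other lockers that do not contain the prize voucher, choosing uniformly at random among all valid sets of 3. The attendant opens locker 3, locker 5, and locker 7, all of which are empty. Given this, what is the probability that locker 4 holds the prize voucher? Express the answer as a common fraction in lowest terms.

Condition on the true location of the prize voucher.
If it is in locker 1 (prior 1/8): the attendant has 35 equally likely choices, so probability 1/35; weight (1/8)·(1/35) = 1/280.
If it is in any of lockers 2, 4, 6, and 8 (prior 1/8 each): the attendant has 20 equally likely choices, so probability 1/20; weight (1/8)·(1/20) = 1/160 each.
If it is in any of lockers 3, 5, and 7 (prior 1/8 each): that locker was opened and seen not to hold the prize — ruled out; weight (1/8)·0 = 0 each.
The weights sum to 1/35.
So P(the prize voucher in locker 4 | the attendant opened locker 3, locker 5, and locker 7) = (1/160) / (1/35) = 7/32.

7/32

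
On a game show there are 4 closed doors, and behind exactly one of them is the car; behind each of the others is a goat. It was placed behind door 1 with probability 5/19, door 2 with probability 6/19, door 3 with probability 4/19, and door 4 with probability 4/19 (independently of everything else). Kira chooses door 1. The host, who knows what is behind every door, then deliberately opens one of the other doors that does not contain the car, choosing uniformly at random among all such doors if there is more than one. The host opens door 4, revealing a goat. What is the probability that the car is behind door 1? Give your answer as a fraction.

1/4

Condition on the true location of the car.
If it is behind door 1 (prior 5/19): the host has 3 equally likely choices, so probability 1/3; weight (5/19)·(1/3) = 5/57.
If it is behind door 2 (prior 6/19): the host has 2 equally likely choices, so probability 1/2; weight (6/19)·(1/2) = 3/19.
If it is behind door 3 (prior 4/19): the host has 2 equally likely choices, so probability 1/2; weight (4/19)·(1/2) = 2/19.
If it is behind door 4 (prior 4/19): the host opened door 4, so this case is ruled out; weight (4/19)·0 = 0.
The weights sum to 20/57.
So P(the car behind door 1 | the host opened door 4) = (5/57) / (20/57) = 1/4.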